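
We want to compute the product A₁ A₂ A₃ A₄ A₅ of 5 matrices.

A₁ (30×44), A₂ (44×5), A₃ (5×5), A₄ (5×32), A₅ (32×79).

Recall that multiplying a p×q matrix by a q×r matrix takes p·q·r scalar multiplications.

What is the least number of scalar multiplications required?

Adjacent pairs: A₁A₂ = 30·44·5 = 6600; A₂A₃ = 44·5·5 = 1100; A₃A₄ = 5·5·32 = 800; A₄A₅ = 5·32·79 = 12640.
Length 3: A₁..A₃: k=1: 0+1100+30·44·5=7700; k=2: 6600+0+30·5·5=7350 → min 7350 | A₂..A₄: k=2: 0+800+44·5·32=7840; k=3: 1100+0+44·5·32=8140 → min 7840 | A₃..A₅: k=3: 0+12640+5·5·79=14615; k=4: 800+0+5·32·79=13440 → min 13440.
Length 4: A₁..A₄: k=1: 0+7840+30·44·32=50080; k=2: 6600+800+30·5·32=12200; k=3: 7350+0+30·5·32=12150 → min 12150 | A₂..A₅: k=2: 0+13440+44·5·79=30820; k=3: 1100+12640+44·5·79=31120; k=4: 7840+0+44·32·79=119072 → min 30820.
Length 5: A₁..A₅: k=1: 0+30820+30·44·79=135100; k=2: 6600+13440+30·5·79=31890; k=3: 7350+12640+30·5·79=31840; k=4: 12150+0+30·32·79=87990 → min 31840.
Optimal order: (((A₁ A₂) A₃) (A₄ A₅)) with cost 31840.

31840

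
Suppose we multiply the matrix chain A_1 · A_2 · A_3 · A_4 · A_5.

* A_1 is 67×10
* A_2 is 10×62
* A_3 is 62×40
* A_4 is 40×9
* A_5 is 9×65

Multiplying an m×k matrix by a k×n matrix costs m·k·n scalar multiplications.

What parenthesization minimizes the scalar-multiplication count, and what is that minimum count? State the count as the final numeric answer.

73125

Adjacent pairs: A_1A_2 = 67·10·62 = 41540; A_2A_3 = 10·62·40 = 24800; A_3A_4 = 62·40·9 = 22320; A_4A_5 = 40·9·65 = 23400.
Length 3: A_1..A_3: k=1: 0+24800+67·10·40=51600; k=2: 41540+0+67·62·40=207700 → min 51600 | A_2..A_4: k=2: 0+22320+10·62·9=27900; k=3: 24800+0+10·40·9=28400 → min 27900 | A_3..A_5: k=3: 0+23400+62·40·65=184600; k=4: 22320+0+62·9·65=58590 → min 58590.
Length 4: A_1..A_4: k=1: 0+27900+67·10·9=33930; k=2: 41540+22320+67·62·9=101246; k=3: 51600+0+67·40·9=75720 → min 33930 | A_2..A_5: k=2: 0+58590+10·62·65=98890; k=3: 24800+23400+10·40·65=74200; k=4: 27900+0+10·9·65=33750 → min 33750.
Length 5: A_1..A_5: k=1: 0+33750+67·10·65=77300; k=2: 41540+58590+67·62·65=370140; k=3: 51600+23400+67·40·65=249200; k=4: 33930+0+67·9·65=73125 → min 73125.
Optimal parenthesization: ((A_1 · (A_2 · (A_3 · A_4))) · A_5) with cost 73125.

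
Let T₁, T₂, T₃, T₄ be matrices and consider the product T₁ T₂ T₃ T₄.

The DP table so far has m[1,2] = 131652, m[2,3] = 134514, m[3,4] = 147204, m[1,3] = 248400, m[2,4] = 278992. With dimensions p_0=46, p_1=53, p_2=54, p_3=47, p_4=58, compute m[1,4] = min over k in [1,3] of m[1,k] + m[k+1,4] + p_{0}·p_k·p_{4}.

m[1,4] = min over k∈[1,3] of m[1,k]+m[k+1,4]+p_{0}·p_k·p_{4}.
k=1: 0 + 278992 + 46·53·58 = 420396; k=2: 131652 + 147204 + 46·54·58 = 422928; k=3: 248400 + 0 + 46·47·58 = 373796.
Minimum: 373796 at k=3.

373796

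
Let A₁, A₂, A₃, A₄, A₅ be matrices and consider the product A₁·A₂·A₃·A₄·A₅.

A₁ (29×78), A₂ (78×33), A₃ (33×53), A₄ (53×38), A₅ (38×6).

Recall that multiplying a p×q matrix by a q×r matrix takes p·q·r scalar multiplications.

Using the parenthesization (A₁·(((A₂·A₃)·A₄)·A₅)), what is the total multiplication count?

324870

(A₂·A₃): 78×33 by 33×53 → 78×53, cost 78·33·53 = 136422
((A₂·A₃)·A₄): 78×53 by 53×38 → 78×38, cost 78·53·38 = 157092; cumulative 293514
(((A₂·A₃)·A₄)·A₅): 78×38 by 38×6 → 78×6, cost 78·38·6 = 17784; cumulative 311298
(A₁·(((A₂·A₃)·A₄)·A₅)): 29×78 by 78×6 → 29×6, cost 29·78·6 = 13572; cumulative 324870
Total: 324870 scalar multiplications.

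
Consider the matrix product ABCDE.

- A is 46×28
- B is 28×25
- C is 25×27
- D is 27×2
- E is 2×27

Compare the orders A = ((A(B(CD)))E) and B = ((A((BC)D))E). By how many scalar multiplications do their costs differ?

Order A = ((A(B(CD)))E): (CD): 25×27 by 27×2 → 25×2, cost 25·27·2 = 1350; (B(CD)): 28×25 by 25×2 → 28×2, cost 28·25·2 = 1400; cumulative 2750; (A(B(CD))): 46×28 by 28×2 → 46×2, cost 46·28·2 = 2576; cumulative 5326; ((A(B(CD)))E): 46×2 by 2×27 → 46×27, cost 46·2·27 = 2484; cumulative 7810. Total 7810.
Order B = ((A((BC)D))E): (BC): 28×25 by 25×27 → 28×27, cost 28·25·27 = 18900; ((BC)D): 28×27 by 27×2 → 28×2, cost 28·27·2 = 1512; cumulative 20412; (A((BC)D)): 46×28 by 28×2 → 46×2, cost 46·28·2 = 2576; cumulative 22988; ((A((BC)D))E): 46×2 by 2×27 → 46×27, cost 46·2·27 = 2484; cumulative 25472. Total 25472.
Difference: |7810 − 25472| = 17662.

17662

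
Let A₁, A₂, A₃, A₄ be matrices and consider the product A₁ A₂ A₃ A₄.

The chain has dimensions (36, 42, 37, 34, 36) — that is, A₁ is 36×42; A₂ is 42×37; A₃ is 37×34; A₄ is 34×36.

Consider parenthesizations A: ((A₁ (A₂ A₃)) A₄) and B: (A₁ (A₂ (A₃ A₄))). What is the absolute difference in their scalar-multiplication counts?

Order A = ((A₁ (A₂ A₃)) A₄): (A₂ A₃): 42×37 by 37×34 → 42×34, cost 42·37·34 = 52836; (A₁ (A₂ A₃)): 36×42 by 42×34 → 36×34, cost 36·42·34 = 51408; cumulative 104244; ((A₁ (A₂ A₃)) A₄): 36×34 by 34×36 → 36×36, cost 36·34·36 = 44064; cumulative 148308. Total 148308.
Order B = (A₁ (A₂ (A₃ A₄))): (A₃ A₄): 37×34 by 34×36 → 37×36, cost 37·34·36 = 45288; (A₂ (A₃ A₄)): 42×37 by 37×36 → 42×36, cost 42·37·36 = 55944; cumulative 101232; (A₁ (A₂ (A₃ A₄))): 36×42 by 42×36 → 36×36, cost 36·42·36 = 54432; cumulative 155664. Total 155664.
Difference: |148308 − 155664| = 7356.

7356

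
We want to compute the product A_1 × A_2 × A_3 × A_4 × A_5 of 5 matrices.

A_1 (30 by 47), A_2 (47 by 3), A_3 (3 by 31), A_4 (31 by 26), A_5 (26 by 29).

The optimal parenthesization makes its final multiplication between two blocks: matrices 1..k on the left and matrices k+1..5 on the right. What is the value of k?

Adjacent pairs: A_1A_2 = 30·47·3 = 4230; A_2A_3 = 47·3·31 = 4371; A_3A_4 = 3·31·26 = 2418; A_4A_5 = 31·26·29 = 23374.
Length 3: A_1..A_3: k=1: 0+4371+30·47·31=48081; k=2: 4230+0+30·3·31=7020 → min 7020 | A_2..A_4: k=2: 0+2418+47·3·26=6084; k=3: 4371+0+47·31·26=42253 → min 6084 | A_3..A_5: k=3: 0+23374+3·31·29=26071; k=4: 2418+0+3·26·29=4680 → min 4680.
Length 4: A_1..A_4: k=1: 0+6084+30·47·26=42744; k=2: 4230+2418+30·3·26=8988; k=3: 7020+0+30·31·26=31200 → min 8988 | A_2..A_5: k=2: 0+4680+47·3·29=8769; k=3: 4371+23374+47·31·29=69998; k=4: 6084+0+47·26·29=41522 → min 8769.
Top-level splits: k=1: (A_1..A_1)·(A_2..A_5) → 0+8769+30·47·29 = 49659; k=2: (A_1..A_2)·(A_3..A_5) → 4230+4680+30·3·29 = 11520; k=3: (A_1..A_3)·(A_4..A_5) → 7020+23374+30·31·29 = 57364; k=4: (A_1..A_4)·(A_5..A_5) → 8988+0+30·26·29 = 31608.
Best split is after A_2, i.e. k = 2.

2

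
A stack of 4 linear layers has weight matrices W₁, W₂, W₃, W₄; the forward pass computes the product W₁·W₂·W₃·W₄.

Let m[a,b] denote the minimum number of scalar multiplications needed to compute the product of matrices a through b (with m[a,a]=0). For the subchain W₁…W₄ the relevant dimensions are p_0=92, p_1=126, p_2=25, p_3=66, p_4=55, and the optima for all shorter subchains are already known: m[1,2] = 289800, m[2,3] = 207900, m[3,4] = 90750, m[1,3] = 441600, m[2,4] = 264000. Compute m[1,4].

m[1,4] = min over k∈[1,3] of m[1,k]+m[k+1,4]+p_{0}·p_k·p_{4}.
k=1: 0 + 264000 + 92·126·55 = 901560; k=2: 289800 + 90750 + 92·25·55 = 507050; k=3: 441600 + 0 + 92·66·55 = 775560.
Minimum: 507050 at k=2.

507050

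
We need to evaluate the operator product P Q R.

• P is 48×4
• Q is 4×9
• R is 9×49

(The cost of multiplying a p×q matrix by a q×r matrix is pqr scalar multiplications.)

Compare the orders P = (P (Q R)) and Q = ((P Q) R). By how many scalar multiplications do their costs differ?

11724

Order P = (P (Q R)): (Q R): 4×9 by 9×49 → 4×49, cost 4·9·49 = 1764; (P (Q R)): 48×4 by 4×49 → 48×49, cost 48·4·49 = 9408; cumulative 11172. Total 11172.
Order Q = ((P Q) R): (P Q): 48×4 by 4×9 → 48×9, cost 48·4·9 = 1728; ((P Q) R): 48×9 by 9×49 → 48×49, cost 48·9·49 = 21168; cumulative 22896. Total 22896.
Difference: |11172 − 22896| = 11724.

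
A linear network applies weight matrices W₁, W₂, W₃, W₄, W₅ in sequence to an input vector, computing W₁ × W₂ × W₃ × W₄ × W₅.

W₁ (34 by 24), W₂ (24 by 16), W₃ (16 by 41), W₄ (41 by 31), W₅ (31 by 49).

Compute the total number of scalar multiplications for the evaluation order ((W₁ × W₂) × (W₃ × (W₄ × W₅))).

134135

(W₁ × W₂): 34×24 by 24×16 → 34×16, cost 34·24·16 = 13056
(W₄ × W₅): 41×31 by 31×49 → 41×49, cost 41·31·49 = 62279
(W₃ × (W₄ × W₅)): 16×41 by 41×49 → 16×49, cost 16·41·49 = 32144; cumulative 94423
((W₁ × W₂) × (W₃ × (W₄ × W₅))): 34×16 by 16×49 → 34×49, cost 34·16·49 = 26656; cumulative 134135
Total: 134135 scalar multiplications.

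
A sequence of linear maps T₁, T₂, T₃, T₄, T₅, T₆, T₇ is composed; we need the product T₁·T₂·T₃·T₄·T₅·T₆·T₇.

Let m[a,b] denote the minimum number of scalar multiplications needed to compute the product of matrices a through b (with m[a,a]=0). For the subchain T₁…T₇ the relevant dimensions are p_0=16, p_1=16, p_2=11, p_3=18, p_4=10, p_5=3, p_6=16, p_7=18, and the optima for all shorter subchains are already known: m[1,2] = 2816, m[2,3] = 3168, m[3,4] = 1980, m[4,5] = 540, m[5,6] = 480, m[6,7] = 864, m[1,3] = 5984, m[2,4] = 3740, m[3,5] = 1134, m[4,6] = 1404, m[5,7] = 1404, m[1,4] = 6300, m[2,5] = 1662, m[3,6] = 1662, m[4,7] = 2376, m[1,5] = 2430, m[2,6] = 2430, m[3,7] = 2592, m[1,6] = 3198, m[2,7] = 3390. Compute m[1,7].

m[1,7] = min over k∈[1,6] of m[1,k]+m[k+1,7]+p_{0}·p_k·p_{7}.
k=1: 0 + 3390 + 16·16·18 = 7998; k=2: 2816 + 2592 + 16·11·18 = 8576; k=3: 5984 + 2376 + 16·18·18 = 13544; k=4: 6300 + 1404 + 16·10·18 = 10584; k=5: 2430 + 864 + 16·3·18 = 4158; k=6: 3198 + 0 + 16·16·18 = 7806.
Minimum: 4158 at k=5.

4158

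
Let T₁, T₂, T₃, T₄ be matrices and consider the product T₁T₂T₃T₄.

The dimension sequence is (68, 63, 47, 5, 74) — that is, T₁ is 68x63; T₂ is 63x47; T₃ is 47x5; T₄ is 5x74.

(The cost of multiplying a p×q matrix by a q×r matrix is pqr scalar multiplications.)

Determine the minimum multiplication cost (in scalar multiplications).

61385

Adjacent pairs: T₁T₂ = 68·63·47 = 201348; T₂T₃ = 63·47·5 = 14805; T₃T₄ = 47·5·74 = 17390.
Length 3: T₁..T₃: k=1: 0+14805+68·63·5=36225; k=2: 201348+0+68·47·5=217328 → min 36225 | T₂..T₄: k=2: 0+17390+63·47·74=236504; k=3: 14805+0+63·5·74=38115 → min 38115.
Length 4: T₁..T₄: k=1: 0+38115+68·63·74=355131; k=2: 201348+17390+68·47·74=455242; k=3: 36225+0+68·5·74=61385 → min 61385.
Optimal order: ((T₁(T₂T₃))T₄) with cost 61385.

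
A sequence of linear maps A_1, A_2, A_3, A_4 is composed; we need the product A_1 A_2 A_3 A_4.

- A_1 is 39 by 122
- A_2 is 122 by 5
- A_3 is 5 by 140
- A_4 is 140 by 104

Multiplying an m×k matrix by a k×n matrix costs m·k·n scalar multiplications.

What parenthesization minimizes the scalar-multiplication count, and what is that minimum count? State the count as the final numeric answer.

Adjacent pairs: A_1A_2 = 39·122·5 = 23790; A_2A_3 = 122·5·140 = 85400; A_3A_4 = 5·140·104 = 72800.
Length 3: A_1..A_3: k=1: 0+85400+39·122·140=751520; k=2: 23790+0+39·5·140=51090 → min 51090 | A_2..A_4: k=2: 0+72800+122·5·104=136240; k=3: 85400+0+122·140·104=1861720 → min 136240.
Length 4: A_1..A_4: k=1: 0+136240+39·122·104=631072; k=2: 23790+72800+39·5·104=116870; k=3: 51090+0+39·140·104=618930 → min 116870.
Optimal parenthesization: ((A_1 A_2) (A_3 A_4)) with cost 116870.

116870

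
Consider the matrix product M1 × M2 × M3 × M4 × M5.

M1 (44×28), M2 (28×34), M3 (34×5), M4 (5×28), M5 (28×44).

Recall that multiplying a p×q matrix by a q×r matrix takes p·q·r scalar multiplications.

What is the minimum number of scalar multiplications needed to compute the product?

Adjacent pairs: M1M2 = 44·28·34 = 41888; M2M3 = 28·34·5 = 4760; M3M4 = 34·5·28 = 4760; M4M5 = 5·28·44 = 6160.
Length 3: M1..M3: k=1: 0+4760+44·28·5=10920; k=2: 41888+0+44·34·5=49368 → min 10920 | M2..M4: k=2: 0+4760+28·34·28=31416; k=3: 4760+0+28·5·28=8680 → min 8680 | M3..M5: k=3: 0+6160+34·5·44=13640; k=4: 4760+0+34·28·44=46648 → min 13640.
Length 4: M1..M4: k=1: 0+8680+44·28·28=43176; k=2: 41888+4760+44·34·28=88536; k=3: 10920+0+44·5·28=17080 → min 17080 | M2..M5: k=2: 0+13640+28·34·44=55528; k=3: 4760+6160+28·5·44=17080; k=4: 8680+0+28·28·44=43176 → min 17080.
Length 5: M1..M5: k=1: 0+17080+44·28·44=71288; k=2: 41888+13640+44·34·44=121352; k=3: 10920+6160+44·5·44=26760; k=4: 17080+0+44·28·44=71288 → min 26760.
Optimal order: ((M1 × (M2 × M3)) × (M4 × M5)) with cost 26760.

26760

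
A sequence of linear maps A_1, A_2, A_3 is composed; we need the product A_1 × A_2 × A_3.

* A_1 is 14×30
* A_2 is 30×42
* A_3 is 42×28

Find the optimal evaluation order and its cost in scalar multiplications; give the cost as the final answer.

34104

(A_1 × (A_2 × A_3)): cost 47040.
((A_1 × A_2) × A_3): cost 34104.
Optimal: ((A_1 × A_2) × A_3) with cost 34104.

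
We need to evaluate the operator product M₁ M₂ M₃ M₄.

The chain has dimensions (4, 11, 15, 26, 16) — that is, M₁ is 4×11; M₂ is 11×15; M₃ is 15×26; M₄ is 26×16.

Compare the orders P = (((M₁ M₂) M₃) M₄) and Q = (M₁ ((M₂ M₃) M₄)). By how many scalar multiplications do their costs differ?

Order P = (((M₁ M₂) M₃) M₄): (M₁ M₂): 4×11 by 11×15 → 4×15, cost 4·11·15 = 660; ((M₁ M₂) M₃): 4×15 by 15×26 → 4×26, cost 4·15·26 = 1560; cumulative 2220; (((M₁ M₂) M₃) M₄): 4×26 by 26×16 → 4×16, cost 4·26·16 = 1664; cumulative 3884. Total 3884.
Order Q = (M₁ ((M₂ M₃) M₄)): (M₂ M₃): 11×15 by 15×26 → 11×26, cost 11·15·26 = 4290; ((M₂ M₃) M₄): 11×26 by 26×16 → 11×16, cost 11·26·16 = 4576; cumulative 8866; (M₁ ((M₂ M₃) M₄)): 4×11 by 11×16 → 4×16, cost 4·11·16 = 704; cumulative 9570. Total 9570.
Difference: |3884 − 9570| = 5686.

5686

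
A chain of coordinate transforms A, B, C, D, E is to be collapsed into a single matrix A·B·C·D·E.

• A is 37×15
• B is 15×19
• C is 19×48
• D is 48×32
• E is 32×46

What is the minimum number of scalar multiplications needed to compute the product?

84330

Adjacent pairs: AB = 37·15·19 = 10545; BC = 15·19·48 = 13680; CD = 19·48·32 = 29184; DE = 48·32·46 = 70656.
Length 3: A..C: k=1: 0+13680+37·15·48=40320; k=2: 10545+0+37·19·48=44289 → min 40320 | B..D: k=2: 0+29184+15·19·32=38304; k=3: 13680+0+15·48·32=36720 → min 36720 | C..E: k=3: 0+70656+19·48·46=112608; k=4: 29184+0+19·32·46=57152 → min 57152.
Length 4: A..D: k=1: 0+36720+37·15·32=54480; k=2: 10545+29184+37·19·32=62225; k=3: 40320+0+37·48·32=97152 → min 54480 | B..E: k=2: 0+57152+15·19·46=70262; k=3: 13680+70656+15·48·46=117456; k=4: 36720+0+15·32·46=58800 → min 58800.
Length 5: A..E: k=1: 0+58800+37·15·46=84330; k=2: 10545+57152+37·19·46=100035; k=3: 40320+70656+37·48·46=192672; k=4: 54480+0+37·32·46=108944 → min 84330.
Optimal order: (A·(((B·C)·D)·E)) with cost 84330.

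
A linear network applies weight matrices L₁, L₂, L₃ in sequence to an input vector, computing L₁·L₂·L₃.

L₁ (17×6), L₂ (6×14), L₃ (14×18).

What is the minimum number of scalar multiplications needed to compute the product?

3348

Order (L₁·(L₂·L₃)): (L₂·L₃): 6×14 by 14×18 → 6×18, cost 6·14·18 = 1512; (L₁·(L₂·L₃)): 17×6 by 6×18 → 17×18, cost 17·6·18 = 1836; cumulative 3348. Total 3348.
Order ((L₁·L₂)·L₃): (L₁·L₂): 17×6 by 6×14 → 17×14, cost 17·6·14 = 1428; ((L₁·L₂)·L₃): 17×14 by 14×18 → 17×18, cost 17·14·18 = 4284; cumulative 5712. Total 5712.
Minimum: 3348.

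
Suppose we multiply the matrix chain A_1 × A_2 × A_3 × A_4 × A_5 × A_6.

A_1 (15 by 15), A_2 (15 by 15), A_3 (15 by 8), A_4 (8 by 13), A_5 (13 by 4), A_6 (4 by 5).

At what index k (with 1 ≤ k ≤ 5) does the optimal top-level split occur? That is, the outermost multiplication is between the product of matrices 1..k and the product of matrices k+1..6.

Adjacent pairs: A_1A_2 = 15·15·15 = 3375; A_2A_3 = 15·15·8 = 1800; A_3A_4 = 15·8·13 = 1560; A_4A_5 = 8·13·4 = 416; A_5A_6 = 13·4·5 = 260.
Length 3: A_1..A_3: k=1: 0+1800+15·15·8=3600; k=2: 3375+0+15·15·8=5175 → min 3600 | A_2..A_4: k=2: 0+1560+15·15·13=4485; k=3: 1800+0+15·8·13=3360 → min 3360 | A_3..A_5: k=3: 0+416+15·8·4=896; k=4: 1560+0+15·13·4=2340 → min 896 | A_4..A_6: k=4: 0+260+8·13·5=780; k=5: 416+0+8·4·5=576 → min 576.
Length 4: A_1..A_4: k=1: 0+3360+15·15·13=6285; k=2: 3375+1560+15·15·13=7860; k=3: 3600+0+15·8·13=5160 → min 5160 | A_2..A_5: k=2: 0+896+15·15·4=1796; k=3: 1800+416+15·8·4=2696; k=4: 3360+0+15·13·4=4140 → min 1796 | A_3..A_6: k=3: 0+576+15·8·5=1176; k=4: 1560+260+15·13·5=2795; k=5: 896+0+15·4·5=1196 → min 1176.
Length 5: A_1..A_5: k=1: 0+1796+15·15·4=2696; k=2: 3375+896+15·15·4=5171; k=3: 3600+416+15·8·4=4496; k=4: 5160+0+15·13·4=5940 → min 2696 | A_2..A_6: k=2: 0+1176+15·15·5=2301; k=3: 1800+576+15·8·5=2976; k=4: 3360+260+15·13·5=4595; k=5: 1796+0+15·4·5=2096 → min 2096.
Top-level splits: k=1: (A_1..A_1)·(A_2..A_6) → 0+2096+15·15·5 = 3221; k=2: (A_1..A_2)·(A_3..A_6) → 3375+1176+15·15·5 = 5676; k=3: (A_1..A_3)·(A_4..A_6) → 3600+576+15·8·5 = 4776; k=4: (A_1..A_4)·(A_5..A_6) → 5160+260+15·13·5 = 6395; k=5: (A_1..A_5)·(A_6..A_6) → 2696+0+15·4·5 = 2996.
Best split is after A_5, i.e. k = 5.

5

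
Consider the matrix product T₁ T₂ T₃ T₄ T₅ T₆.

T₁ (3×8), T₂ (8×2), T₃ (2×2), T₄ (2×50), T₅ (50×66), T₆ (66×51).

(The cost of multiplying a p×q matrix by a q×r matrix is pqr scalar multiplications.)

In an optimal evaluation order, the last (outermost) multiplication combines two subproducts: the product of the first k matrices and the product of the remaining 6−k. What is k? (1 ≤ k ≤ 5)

3

Adjacent pairs: T₁T₂ = 3·8·2 = 48; T₂T₃ = 8·2·2 = 32; T₃T₄ = 2·2·50 = 200; T₄T₅ = 2·50·66 = 6600; T₅T₆ = 50·66·51 = 168300.
Length 3: T₁..T₃: k=1: 0+32+3·8·2=80; k=2: 48+0+3·2·2=60 → min 60 | T₂..T₄: k=2: 0+200+8·2·50=1000; k=3: 32+0+8·2·50=832 → min 832 | T₃..T₅: k=3: 0+6600+2·2·66=6864; k=4: 200+0+2·50·66=6800 → min 6800 | T₄..T₆: k=4: 0+168300+2·50·51=173400; k=5: 6600+0+2·66·51=13332 → min 13332.
Length 4: T₁..T₄: k=1: 0+832+3·8·50=2032; k=2: 48+200+3·2·50=548; k=3: 60+0+3·2·50=360 → min 360 | T₂..T₅: k=2: 0+6800+8·2·66=7856; k=3: 32+6600+8·2·66=7688; k=4: 832+0+8·50·66=27232 → min 7688 | T₃..T₆: k=3: 0+13332+2·2·51=13536; k=4: 200+168300+2·50·51=173600; k=5: 6800+0+2·66·51=13532 → min 13532.
Length 5: T₁..T₅: k=1: 0+7688+3·8·66=9272; k=2: 48+6800+3·2·66=7244; k=3: 60+6600+3·2·66=7056; k=4: 360+0+3·50·66=10260 → min 7056 | T₂..T₆: k=2: 0+13532+8·2·51=14348; k=3: 32+13332+8·2·51=14180; k=4: 832+168300+8·50·51=189532; k=5: 7688+0+8·66·51=34616 → min 14180.
Top-level splits: k=1: (T₁..T₁)·(T₂..T₆) → 0+14180+3·8·51 = 15404; k=2: (T₁..T₂)·(T₃..T₆) → 48+13532+3·2·51 = 13886; k=3: (T₁..T₃)·(T₄..T₆) → 60+13332+3·2·51 = 13698; k=4: (T₁..T₄)·(T₅..T₆) → 360+168300+3·50·51 = 176310; k=5: (T₁..T₅)·(T₆..T₆) → 7056+0+3·66·51 = 17154.
Best split is after T₃, i.e. k = 3.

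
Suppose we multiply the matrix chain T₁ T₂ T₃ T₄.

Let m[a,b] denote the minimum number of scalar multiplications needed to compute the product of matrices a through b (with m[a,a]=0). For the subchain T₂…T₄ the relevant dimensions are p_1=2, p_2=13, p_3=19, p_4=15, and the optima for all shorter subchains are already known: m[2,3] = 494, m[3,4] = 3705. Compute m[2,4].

m[2,4] = min over k∈[2,3] of m[2,k]+m[k+1,4]+p_{1}·p_k·p_{4}.
k=2: 0 + 3705 + 2·13·15 = 4095; k=3: 494 + 0 + 2·19·15 = 1064.
Minimum: 1064 at k=3.

1064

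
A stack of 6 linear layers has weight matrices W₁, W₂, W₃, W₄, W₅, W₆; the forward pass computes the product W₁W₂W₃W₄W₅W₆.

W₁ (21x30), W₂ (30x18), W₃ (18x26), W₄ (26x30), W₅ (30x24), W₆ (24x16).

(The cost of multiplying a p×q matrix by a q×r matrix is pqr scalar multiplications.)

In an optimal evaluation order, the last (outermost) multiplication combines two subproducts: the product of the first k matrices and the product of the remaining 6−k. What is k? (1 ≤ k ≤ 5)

2

Adjacent pairs: W₁W₂ = 21·30·18 = 11340; W₂W₃ = 30·18·26 = 14040; W₃W₄ = 18·26·30 = 14040; W₄W₅ = 26·30·24 = 18720; W₅W₆ = 30·24·16 = 11520.
Length 3: W₁..W₃: k=1: 0+14040+21·30·26=30420; k=2: 11340+0+21·18·26=21168 → min 21168 | W₂..W₄: k=2: 0+14040+30·18·30=30240; k=3: 14040+0+30·26·30=37440 → min 30240 | W₃..W₅: k=3: 0+18720+18·26·24=29952; k=4: 14040+0+18·30·24=27000 → min 27000 | W₄..W₆: k=4: 0+11520+26·30·16=24000; k=5: 18720+0+26·24·16=28704 → min 24000.
Length 4: W₁..W₄: k=1: 0+30240+21·30·30=49140; k=2: 11340+14040+21·18·30=36720; k=3: 21168+0+21·26·30=37548 → min 36720 | W₂..W₅: k=2: 0+27000+30·18·24=39960; k=3: 14040+18720+30·26·24=51480; k=4: 30240+0+30·30·24=51840 → min 39960 | W₃..W₆: k=3: 0+24000+18·26·16=31488; k=4: 14040+11520+18·30·16=34200; k=5: 27000+0+18·24·16=33912 → min 31488.
Length 5: W₁..W₅: k=1: 0+39960+21·30·24=55080; k=2: 11340+27000+21·18·24=47412; k=3: 21168+18720+21·26·24=52992; k=4: 36720+0+21·30·24=51840 → min 47412 | W₂..W₆: k=2: 0+31488+30·18·16=40128; k=3: 14040+24000+30·26·16=50520; k=4: 30240+11520+30·30·16=56160; k=5: 39960+0+30·24·16=51480 → min 40128.
Top-level splits: k=1: (W₁..W₁)·(W₂..W₆) → 0+40128+21·30·16 = 50208; k=2: (W₁..W₂)·(W₃..W₆) → 11340+31488+21·18·16 = 48876; k=3: (W₁..W₃)·(W₄..W₆) → 21168+24000+21·26·16 = 53904; k=4: (W₁..W₄)·(W₅..W₆) → 36720+11520+21·30·16 = 58320; k=5: (W₁..W₅)·(W₆..W₆) → 47412+0+21·24·16 = 55476.
Best split is after W₂, i.e. k = 2.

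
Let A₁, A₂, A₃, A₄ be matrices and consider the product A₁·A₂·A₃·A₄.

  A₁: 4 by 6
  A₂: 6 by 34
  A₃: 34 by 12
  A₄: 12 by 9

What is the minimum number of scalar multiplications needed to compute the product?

2880

Adjacent pairs: A₁A₂ = 4·6·34 = 816; A₂A₃ = 6·34·12 = 2448; A₃A₄ = 34·12·9 = 3672.
Length 3: A₁..A₃: k=1: 0+2448+4·6·12=2736; k=2: 816+0+4·34·12=2448 → min 2448 | A₂..A₄: k=2: 0+3672+6·34·9=5508; k=3: 2448+0+6·12·9=3096 → min 3096.
Length 4: A₁..A₄: k=1: 0+3096+4·6·9=3312; k=2: 816+3672+4·34·9=5712; k=3: 2448+0+4·12·9=2880 → min 2880.
Optimal order: (((A₁·A₂)·A₃)·A₄) with cost 2880.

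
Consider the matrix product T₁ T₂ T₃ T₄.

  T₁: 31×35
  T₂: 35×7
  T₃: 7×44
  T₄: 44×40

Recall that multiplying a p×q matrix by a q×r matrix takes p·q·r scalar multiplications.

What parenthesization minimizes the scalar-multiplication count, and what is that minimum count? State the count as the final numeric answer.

Adjacent pairs: T₁T₂ = 31·35·7 = 7595; T₂T₃ = 35·7·44 = 10780; T₃T₄ = 7·44·40 = 12320.
Length 3: T₁..T₃: k=1: 0+10780+31·35·44=58520; k=2: 7595+0+31·7·44=17143 → min 17143 | T₂..T₄: k=2: 0+12320+35·7·40=22120; k=3: 10780+0+35·44·40=72380 → min 22120.
Length 4: T₁..T₄: k=1: 0+22120+31·35·40=65520; k=2: 7595+12320+31·7·40=28595; k=3: 17143+0+31·44·40=71703 → min 28595.
Optimal parenthesization: ((T₁ T₂) (T₃ T₄)) with cost 28595.

28595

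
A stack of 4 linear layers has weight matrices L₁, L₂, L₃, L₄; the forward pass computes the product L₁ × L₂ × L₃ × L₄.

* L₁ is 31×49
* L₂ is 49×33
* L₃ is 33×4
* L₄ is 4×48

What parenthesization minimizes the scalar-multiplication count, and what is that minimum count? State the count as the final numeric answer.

Adjacent pairs: L₁L₂ = 31·49·33 = 50127; L₂L₃ = 49·33·4 = 6468; L₃L₄ = 33·4·48 = 6336.
Length 3: L₁..L₃: k=1: 0+6468+31·49·4=12544; k=2: 50127+0+31·33·4=54219 → min 12544 | L₂..L₄: k=2: 0+6336+49·33·48=83952; k=3: 6468+0+49·4·48=15876 → min 15876.
Length 4: L₁..L₄: k=1: 0+15876+31·49·48=88788; k=2: 50127+6336+31·33·48=105567; k=3: 12544+0+31·4·48=18496 → min 18496.
Optimal parenthesization: ((L₁ × (L₂ × L₃)) × L₄) with cost 18496.

18496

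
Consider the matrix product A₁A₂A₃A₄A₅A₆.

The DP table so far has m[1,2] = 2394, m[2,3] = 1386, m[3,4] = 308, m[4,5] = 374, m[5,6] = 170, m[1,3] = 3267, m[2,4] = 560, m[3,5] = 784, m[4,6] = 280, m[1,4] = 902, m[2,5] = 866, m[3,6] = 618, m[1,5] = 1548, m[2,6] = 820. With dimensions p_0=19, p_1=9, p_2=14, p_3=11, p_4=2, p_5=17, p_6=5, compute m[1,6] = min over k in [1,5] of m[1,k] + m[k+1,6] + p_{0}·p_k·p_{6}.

1262

m[1,6] = min over k∈[1,5] of m[1,k]+m[k+1,6]+p_{0}·p_k·p_{6}.
k=1: 0 + 820 + 19·9·5 = 1675; k=2: 2394 + 618 + 19·14·5 = 4342; k=3: 3267 + 280 + 19·11·5 = 4592; k=4: 902 + 170 + 19·2·5 = 1262; k=5: 1548 + 0 + 19·17·5 = 3163.
Minimum: 1262 at k=4.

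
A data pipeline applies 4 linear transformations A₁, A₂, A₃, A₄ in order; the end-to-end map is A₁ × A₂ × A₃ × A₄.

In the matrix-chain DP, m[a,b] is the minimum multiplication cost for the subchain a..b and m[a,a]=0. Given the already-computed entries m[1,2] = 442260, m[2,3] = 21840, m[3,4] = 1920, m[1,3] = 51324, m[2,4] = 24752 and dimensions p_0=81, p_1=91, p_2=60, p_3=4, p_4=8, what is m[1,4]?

53916

m[1,4] = min over k∈[1,3] of m[1,k]+m[k+1,4]+p_{0}·p_k·p_{4}.
k=1: 0 + 24752 + 81·91·8 = 83720; k=2: 442260 + 1920 + 81·60·8 = 483060; k=3: 51324 + 0 + 81·4·8 = 53916.
Minimum: 53916 at k=3.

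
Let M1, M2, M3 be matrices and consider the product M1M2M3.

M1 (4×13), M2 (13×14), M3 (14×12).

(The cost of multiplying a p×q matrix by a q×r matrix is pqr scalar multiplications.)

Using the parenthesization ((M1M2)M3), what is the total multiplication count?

1400

(M1M2): 4×13 by 13×14 → 4×14, cost 4·13·14 = 728
((M1M2)M3): 4×14 by 14×12 → 4×12, cost 4·14·12 = 672; cumulative 1400
Total: 1400 scalar multiplications.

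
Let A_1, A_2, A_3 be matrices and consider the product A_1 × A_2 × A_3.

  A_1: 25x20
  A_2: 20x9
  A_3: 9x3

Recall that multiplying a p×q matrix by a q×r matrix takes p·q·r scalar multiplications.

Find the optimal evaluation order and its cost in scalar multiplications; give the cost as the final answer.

2040

(A_1 × (A_2 × A_3)): cost 2040.
((A_1 × A_2) × A_3): cost 5175.
Optimal: (A_1 × (A_2 × A_3)) with cost 2040.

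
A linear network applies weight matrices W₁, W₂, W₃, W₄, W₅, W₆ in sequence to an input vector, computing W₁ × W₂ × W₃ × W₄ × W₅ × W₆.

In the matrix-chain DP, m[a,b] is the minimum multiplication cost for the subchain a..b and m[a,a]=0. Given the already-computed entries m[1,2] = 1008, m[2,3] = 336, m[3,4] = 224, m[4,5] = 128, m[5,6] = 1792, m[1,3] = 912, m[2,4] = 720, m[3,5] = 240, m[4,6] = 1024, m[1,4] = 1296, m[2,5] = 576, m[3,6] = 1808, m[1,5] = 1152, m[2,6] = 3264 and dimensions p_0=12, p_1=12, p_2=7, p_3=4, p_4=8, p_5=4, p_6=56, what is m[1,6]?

3840

m[1,6] = min over k∈[1,5] of m[1,k]+m[k+1,6]+p_{0}·p_k·p_{6}.
k=1: 0 + 3264 + 12·12·56 = 11328; k=2: 1008 + 1808 + 12·7·56 = 7520; k=3: 912 + 1024 + 12·4·56 = 4624; k=4: 1296 + 1792 + 12·8·56 = 8464; k=5: 1152 + 0 + 12·4·56 = 3840.
Minimum: 3840 at k=5.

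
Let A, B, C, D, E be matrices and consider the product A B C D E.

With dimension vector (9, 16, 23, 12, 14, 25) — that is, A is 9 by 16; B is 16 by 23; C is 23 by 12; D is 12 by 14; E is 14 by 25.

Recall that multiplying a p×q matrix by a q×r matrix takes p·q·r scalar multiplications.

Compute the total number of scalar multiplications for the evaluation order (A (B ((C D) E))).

(C D): 23×12 by 12×14 → 23×14, cost 23·12·14 = 3864
((C D) E): 23×14 by 14×25 → 23×25, cost 23·14·25 = 8050; cumulative 11914
(B ((C D) E)): 16×23 by 23×25 → 16×25, cost 16·23·25 = 9200; cumulative 21114
(A (B ((C D) E))): 9×16 by 16×25 → 9×25, cost 9·16·25 = 3600; cumulative 24714
Total: 24714 scalar multiplications.

24714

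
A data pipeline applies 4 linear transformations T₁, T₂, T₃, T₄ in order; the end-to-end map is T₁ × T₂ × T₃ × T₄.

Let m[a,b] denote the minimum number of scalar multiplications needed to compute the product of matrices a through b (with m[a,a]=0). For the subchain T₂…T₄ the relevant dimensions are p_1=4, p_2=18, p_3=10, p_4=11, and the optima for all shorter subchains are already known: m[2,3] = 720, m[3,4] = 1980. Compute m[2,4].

1160

m[2,4] = min over k∈[2,3] of m[2,k]+m[k+1,4]+p_{1}·p_k·p_{4}.
k=2: 0 + 1980 + 4·18·11 = 2772; k=3: 720 + 0 + 4·10·11 = 1160.
Minimum: 1160 at k=3.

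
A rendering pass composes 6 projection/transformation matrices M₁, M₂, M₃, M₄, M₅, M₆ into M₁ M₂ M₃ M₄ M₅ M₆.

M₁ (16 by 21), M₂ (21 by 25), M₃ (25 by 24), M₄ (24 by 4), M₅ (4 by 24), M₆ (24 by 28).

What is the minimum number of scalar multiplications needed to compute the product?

Adjacent pairs: M₁M₂ = 16·21·25 = 8400; M₂M₃ = 21·25·24 = 12600; M₃M₄ = 25·24·4 = 2400; M₄M₅ = 24·4·24 = 2304; M₅M₆ = 4·24·28 = 2688.
Length 3: M₁..M₃: k=1: 0+12600+16·21·24=20664; k=2: 8400+0+16·25·24=18000 → min 18000 | M₂..M₄: k=2: 0+2400+21·25·4=4500; k=3: 12600+0+21·24·4=14616 → min 4500 | M₃..M₅: k=3: 0+2304+25·24·24=16704; k=4: 2400+0+25·4·24=4800 → min 4800 | M₄..M₆: k=4: 0+2688+24·4·28=5376; k=5: 2304+0+24·24·28=18432 → min 5376.
Length 4: M₁..M₄: k=1: 0+4500+16·21·4=5844; k=2: 8400+2400+16·25·4=12400; k=3: 18000+0+16·24·4=19536 → min 5844 | M₂..M₅: k=2: 0+4800+21·25·24=17400; k=3: 12600+2304+21·24·24=27000; k=4: 4500+0+21·4·24=6516 → min 6516 | M₃..M₆: k=3: 0+5376+25·24·28=22176; k=4: 2400+2688+25·4·28=7888; k=5: 4800+0+25·24·28=21600 → min 7888.
Length 5: M₁..M₅: k=1: 0+6516+16·21·24=14580; k=2: 8400+4800+16·25·24=22800; k=3: 18000+2304+16·24·24=29520; k=4: 5844+0+16·4·24=7380 → min 7380 | M₂..M₆: k=2: 0+7888+21·25·28=22588; k=3: 12600+5376+21·24·28=32088; k=4: 4500+2688+21·4·28=9540; k=5: 6516+0+21·24·28=20628 → min 9540.
Length 6: M₁..M₆: k=1: 0+9540+16·21·28=18948; k=2: 8400+7888+16·25·28=27488; k=3: 18000+5376+16·24·28=34128; k=4: 5844+2688+16·4·28=10324; k=5: 7380+0+16·24·28=18132 → min 10324.
Optimal order: ((M₁ (M₂ (M₃ M₄))) (M₅ M₆)) with cost 10324.

10324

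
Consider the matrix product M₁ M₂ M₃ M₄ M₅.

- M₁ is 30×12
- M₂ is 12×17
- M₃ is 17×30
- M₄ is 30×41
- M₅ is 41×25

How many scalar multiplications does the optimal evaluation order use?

Adjacent pairs: M₁M₂ = 30·12·17 = 6120; M₂M₃ = 12·17·30 = 6120; M₃M₄ = 17·30·41 = 20910; M₄M₅ = 30·41·25 = 30750.
Length 3: M₁..M₃: k=1: 0+6120+30·12·30=16920; k=2: 6120+0+30·17·30=21420 → min 16920 | M₂..M₄: k=2: 0+20910+12·17·41=29274; k=3: 6120+0+12·30·41=20880 → min 20880 | M₃..M₅: k=3: 0+30750+17·30·25=43500; k=4: 20910+0+17·41·25=38335 → min 38335.
Length 4: M₁..M₄: k=1: 0+20880+30·12·41=35640; k=2: 6120+20910+30·17·41=47940; k=3: 16920+0+30·30·41=53820 → min 35640 | M₂..M₅: k=2: 0+38335+12·17·25=43435; k=3: 6120+30750+12·30·25=45870; k=4: 20880+0+12·41·25=33180 → min 33180.
Length 5: M₁..M₅: k=1: 0+33180+30·12·25=42180; k=2: 6120+38335+30·17·25=57205; k=3: 16920+30750+30·30·25=70170; k=4: 35640+0+30·41·25=66390 → min 42180.
Optimal order: (M₁ (((M₂ M₃) M₄) M₅)) with cost 42180.

42180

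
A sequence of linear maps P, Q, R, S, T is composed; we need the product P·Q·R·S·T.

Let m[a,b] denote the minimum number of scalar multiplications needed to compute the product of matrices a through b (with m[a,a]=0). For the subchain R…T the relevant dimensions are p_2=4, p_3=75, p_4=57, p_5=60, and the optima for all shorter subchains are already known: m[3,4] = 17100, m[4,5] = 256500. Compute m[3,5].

30780

m[3,5] = min over k∈[3,4] of m[3,k]+m[k+1,5]+p_{2}·p_k·p_{5}.
k=3: 0 + 256500 + 4·75·60 = 274500; k=4: 17100 + 0 + 4·57·60 = 30780.
Minimum: 30780 at k=4.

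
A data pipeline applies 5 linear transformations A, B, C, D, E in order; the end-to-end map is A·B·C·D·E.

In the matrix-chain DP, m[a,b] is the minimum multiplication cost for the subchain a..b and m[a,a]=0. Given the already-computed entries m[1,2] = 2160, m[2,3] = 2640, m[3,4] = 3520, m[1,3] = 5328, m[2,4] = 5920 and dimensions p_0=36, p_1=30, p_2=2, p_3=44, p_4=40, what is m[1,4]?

8560

m[1,4] = min over k∈[1,3] of m[1,k]+m[k+1,4]+p_{0}·p_k·p_{4}.
k=1: 0 + 5920 + 36·30·40 = 49120; k=2: 2160 + 3520 + 36·2·40 = 8560; k=3: 5328 + 0 + 36·44·40 = 68688.
Minimum: 8560 at k=2.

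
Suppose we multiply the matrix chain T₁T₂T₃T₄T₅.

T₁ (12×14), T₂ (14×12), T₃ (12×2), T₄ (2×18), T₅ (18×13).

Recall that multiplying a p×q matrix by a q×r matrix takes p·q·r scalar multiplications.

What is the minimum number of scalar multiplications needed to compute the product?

Adjacent pairs: T₁T₂ = 12·14·12 = 2016; T₂T₃ = 14·12·2 = 336; T₃T₄ = 12·2·18 = 432; T₄T₅ = 2·18·13 = 468.
Length 3: T₁..T₃: k=1: 0+336+12·14·2=672; k=2: 2016+0+12·12·2=2304 → min 672 | T₂..T₄: k=2: 0+432+14·12·18=3456; k=3: 336+0+14·2·18=840 → min 840 | T₃..T₅: k=3: 0+468+12·2·13=780; k=4: 432+0+12·18·13=3240 → min 780.
Length 4: T₁..T₄: k=1: 0+840+12·14·18=3864; k=2: 2016+432+12·12·18=5040; k=3: 672+0+12·2·18=1104 → min 1104 | T₂..T₅: k=2: 0+780+14·12·13=2964; k=3: 336+468+14·2·13=1168; k=4: 840+0+14·18·13=4116 → min 1168.
Length 5: T₁..T₅: k=1: 0+1168+12·14·13=3352; k=2: 2016+780+12·12·13=4668; k=3: 672+468+12·2·13=1452; k=4: 1104+0+12·18·13=3912 → min 1452.
Optimal order: ((T₁(T₂T₃))(T₄T₅)) with cost 1452.

1452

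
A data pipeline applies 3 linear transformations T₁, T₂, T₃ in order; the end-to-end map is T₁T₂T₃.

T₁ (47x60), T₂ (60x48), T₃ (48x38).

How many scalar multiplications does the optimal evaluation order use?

216600

Order (T₁(T₂T₃)): (T₂T₃): 60×48 by 48×38 → 60×38, cost 60·48·38 = 109440; (T₁(T₂T₃)): 47×60 by 60×38 → 47×38, cost 47·60·38 = 107160; cumulative 216600. Total 216600.
Order ((T₁T₂)T₃): (T₁T₂): 47×60 by 60×48 → 47×48, cost 47·60·48 = 135360; ((T₁T₂)T₃): 47×48 by 48×38 → 47×38, cost 47·48·38 = 85728; cumulative 221088. Total 221088.
Minimum: 216600.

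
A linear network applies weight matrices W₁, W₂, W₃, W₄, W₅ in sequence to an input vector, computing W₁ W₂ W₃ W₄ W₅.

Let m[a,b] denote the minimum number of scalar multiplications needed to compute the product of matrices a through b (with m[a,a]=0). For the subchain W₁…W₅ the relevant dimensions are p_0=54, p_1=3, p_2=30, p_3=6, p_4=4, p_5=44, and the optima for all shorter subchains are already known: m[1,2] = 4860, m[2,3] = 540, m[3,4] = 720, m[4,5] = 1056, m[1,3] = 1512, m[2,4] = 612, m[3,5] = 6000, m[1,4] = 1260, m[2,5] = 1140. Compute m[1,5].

8268

m[1,5] = min over k∈[1,4] of m[1,k]+m[k+1,5]+p_{0}·p_k·p_{5}.
k=1: 0 + 1140 + 54·3·44 = 8268; k=2: 4860 + 6000 + 54·30·44 = 82140; k=3: 1512 + 1056 + 54·6·44 = 16824; k=4: 1260 + 0 + 54·4·44 = 10764.
Minimum: 8268 at k=1.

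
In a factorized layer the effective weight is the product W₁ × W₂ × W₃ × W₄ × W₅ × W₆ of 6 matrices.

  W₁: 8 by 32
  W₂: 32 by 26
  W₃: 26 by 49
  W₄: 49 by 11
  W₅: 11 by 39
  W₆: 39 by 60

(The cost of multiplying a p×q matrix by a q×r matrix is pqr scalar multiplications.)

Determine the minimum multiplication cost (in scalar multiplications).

43312

Adjacent pairs: W₁W₂ = 8·32·26 = 6656; W₂W₃ = 32·26·49 = 40768; W₃W₄ = 26·49·11 = 14014; W₄W₅ = 49·11·39 = 21021; W₅W₆ = 11·39·60 = 25740.
Length 3: W₁..W₃: k=1: 0+40768+8·32·49=53312; k=2: 6656+0+8·26·49=16848 → min 16848 | W₂..W₄: k=2: 0+14014+32·26·11=23166; k=3: 40768+0+32·49·11=58016 → min 23166 | W₃..W₅: k=3: 0+21021+26·49·39=70707; k=4: 14014+0+26·11·39=25168 → min 25168 | W₄..W₆: k=4: 0+25740+49·11·60=58080; k=5: 21021+0+49·39·60=135681 → min 58080.
Length 4: W₁..W₄: k=1: 0+23166+8·32·11=25982; k=2: 6656+14014+8·26·11=22958; k=3: 16848+0+8·49·11=21160 → min 21160 | W₂..W₅: k=2: 0+25168+32·26·39=57616; k=3: 40768+21021+32·49·39=122941; k=4: 23166+0+32·11·39=36894 → min 36894 | W₃..W₆: k=3: 0+58080+26·49·60=134520; k=4: 14014+25740+26·11·60=56914; k=5: 25168+0+26·39·60=86008 → min 56914.
Length 5: W₁..W₅: k=1: 0+36894+8·32·39=46878; k=2: 6656+25168+8·26·39=39936; k=3: 16848+21021+8·49·39=53157; k=4: 21160+0+8·11·39=24592 → min 24592 | W₂..W₆: k=2: 0+56914+32·26·60=106834; k=3: 40768+58080+32·49·60=192928; k=4: 23166+25740+32·11·60=70026; k=5: 36894+0+32·39·60=111774 → min 70026.
Length 6: W₁..W₆: k=1: 0+70026+8·32·60=85386; k=2: 6656+56914+8·26·60=76050; k=3: 16848+58080+8·49·60=98448; k=4: 21160+25740+8·11·60=52180; k=5: 24592+0+8·39·60=43312 → min 43312.
Optimal order: (((((W₁ × W₂) × W₃) × W₄) × W₅) × W₆) with cost 43312.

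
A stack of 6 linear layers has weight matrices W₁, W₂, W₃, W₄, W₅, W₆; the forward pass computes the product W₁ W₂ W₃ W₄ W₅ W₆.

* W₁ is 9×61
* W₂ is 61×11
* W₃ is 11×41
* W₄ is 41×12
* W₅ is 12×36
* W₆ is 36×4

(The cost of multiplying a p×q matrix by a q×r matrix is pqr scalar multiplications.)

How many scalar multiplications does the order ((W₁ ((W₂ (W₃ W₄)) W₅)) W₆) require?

(W₃ W₄): 11×41 by 41×12 → 11×12, cost 11·41·12 = 5412
(W₂ (W₃ W₄)): 61×11 by 11×12 → 61×12, cost 61·11·12 = 8052; cumulative 13464
((W₂ (W₃ W₄)) W₅): 61×12 by 12×36 → 61×36, cost 61·12·36 = 26352; cumulative 39816
(W₁ ((W₂ (W₃ W₄)) W₅)): 9×61 by 61×36 → 9×36, cost 9·61·36 = 19764; cumulative 59580
((W₁ ((W₂ (W₃ W₄)) W₅)) W₆): 9×36 by 36×4 → 9×4, cost 9·36·4 = 1296; cumulative 60876
Total: 60876 scalar multiplications.

60876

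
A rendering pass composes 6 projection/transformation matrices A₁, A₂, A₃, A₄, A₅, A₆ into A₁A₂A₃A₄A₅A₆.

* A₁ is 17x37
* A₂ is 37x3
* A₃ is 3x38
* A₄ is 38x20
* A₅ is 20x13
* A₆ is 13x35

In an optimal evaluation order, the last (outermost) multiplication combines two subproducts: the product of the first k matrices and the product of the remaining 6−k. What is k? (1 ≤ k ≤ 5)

2

Adjacent pairs: A₁A₂ = 17·37·3 = 1887; A₂A₃ = 37·3·38 = 4218; A₃A₄ = 3·38·20 = 2280; A₄A₅ = 38·20·13 = 9880; A₅A₆ = 20·13·35 = 9100.
Length 3: A₁..A₃: k=1: 0+4218+17·37·38=28120; k=2: 1887+0+17·3·38=3825 → min 3825 | A₂..A₄: k=2: 0+2280+37·3·20=4500; k=3: 4218+0+37·38·20=32338 → min 4500 | A₃..A₅: k=3: 0+9880+3·38·13=11362; k=4: 2280+0+3·20·13=3060 → min 3060 | A₄..A₆: k=4: 0+9100+38·20·35=35700; k=5: 9880+0+38·13·35=27170 → min 27170.
Length 4: A₁..A₄: k=1: 0+4500+17·37·20=17080; k=2: 1887+2280+17·3·20=5187; k=3: 3825+0+17·38·20=16745 → min 5187 | A₂..A₅: k=2: 0+3060+37·3·13=4503; k=3: 4218+9880+37·38·13=32376; k=4: 4500+0+37·20·13=14120 → min 4503 | A₃..A₆: k=3: 0+27170+3·38·35=31160; k=4: 2280+9100+3·20·35=13480; k=5: 3060+0+3·13·35=4425 → min 4425.
Length 5: A₁..A₅: k=1: 0+4503+17·37·13=12680; k=2: 1887+3060+17·3·13=5610; k=3: 3825+9880+17·38·13=22103; k=4: 5187+0+17·20·13=9607 → min 5610 | A₂..A₆: k=2: 0+4425+37·3·35=8310; k=3: 4218+27170+37·38·35=80598; k=4: 4500+9100+37·20·35=39500; k=5: 4503+0+37·13·35=21338 → min 8310.
Top-level splits: k=1: (A₁..A₁)·(A₂..A₆) → 0+8310+17·37·35 = 30325; k=2: (A₁..A₂)·(A₃..A₆) → 1887+4425+17·3·35 = 8097; k=3: (A₁..A₃)·(A₄..A₆) → 3825+27170+17·38·35 = 53605; k=4: (A₁..A₄)·(A₅..A₆) → 5187+9100+17·20·35 = 26187; k=5: (A₁..A₅)·(A₆..A₆) → 5610+0+17·13·35 = 13345.
Best split is after A₂, i.e. k = 2.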